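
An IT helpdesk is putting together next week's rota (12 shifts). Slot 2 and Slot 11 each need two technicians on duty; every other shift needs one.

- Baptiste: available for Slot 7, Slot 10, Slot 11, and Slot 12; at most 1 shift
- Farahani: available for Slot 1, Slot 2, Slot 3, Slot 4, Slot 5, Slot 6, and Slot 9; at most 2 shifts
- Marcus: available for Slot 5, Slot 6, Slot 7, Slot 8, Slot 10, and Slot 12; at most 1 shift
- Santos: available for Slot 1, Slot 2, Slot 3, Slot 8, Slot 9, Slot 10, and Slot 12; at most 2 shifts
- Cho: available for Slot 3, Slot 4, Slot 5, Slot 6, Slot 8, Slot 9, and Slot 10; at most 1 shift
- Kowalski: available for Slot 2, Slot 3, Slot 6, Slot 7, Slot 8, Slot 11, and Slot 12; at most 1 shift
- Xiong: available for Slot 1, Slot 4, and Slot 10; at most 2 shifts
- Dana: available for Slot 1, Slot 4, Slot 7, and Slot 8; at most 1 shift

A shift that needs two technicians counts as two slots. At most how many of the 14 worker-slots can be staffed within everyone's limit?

11

Total capacity across all technicians is 1+2+1+2+1+1+2+1 = 11, and 14 slots are needed, so at most 11 can be filled.
An assignment achieving 11: Slot 1→Xiong, Slot 2→Farahani+Santos, Slot 3→Cho, Slot 4→Xiong, Slot 5→Farahani, Slot 6→Marcus, Slot 7→Dana, Slot 9→Santos, Slot 11→Baptiste+Kowalski.
Loads: Baptiste 1/1, Farahani 2/2, Marcus 1/1, Santos 2/2, Cho 1/1, Kowalski 1/1, Xiong 2/2, Dana 1/1.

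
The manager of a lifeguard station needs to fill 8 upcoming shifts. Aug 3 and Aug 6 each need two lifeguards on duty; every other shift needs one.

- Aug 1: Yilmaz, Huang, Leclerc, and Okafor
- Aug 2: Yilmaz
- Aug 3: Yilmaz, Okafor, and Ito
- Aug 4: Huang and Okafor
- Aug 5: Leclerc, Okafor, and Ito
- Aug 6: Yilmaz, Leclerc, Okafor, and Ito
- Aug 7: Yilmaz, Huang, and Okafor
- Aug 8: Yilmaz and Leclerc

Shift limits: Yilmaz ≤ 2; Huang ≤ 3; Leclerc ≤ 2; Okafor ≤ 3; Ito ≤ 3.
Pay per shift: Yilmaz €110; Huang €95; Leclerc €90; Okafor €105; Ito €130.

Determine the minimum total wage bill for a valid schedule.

€1000

Aug 2 can only be covered by Yilmaz, so that assignment is forced.
Picking the cheapest available lifeguard for each shift independently would cost €980, but that ignores the shift limits.
An optimal schedule: Aug 1→Huang, Aug 2→Yilmaz, Aug 3→Okafor+Yilmaz, Aug 4→Huang, Aug 5→Okafor, Aug 6→Leclerc+Okafor, Aug 7→Huang, Aug 8→Leclerc.
Total: 95 + 110 + 105 + 110 + 95 + 105 + 90 + 105 + 95 + 90 = €1000.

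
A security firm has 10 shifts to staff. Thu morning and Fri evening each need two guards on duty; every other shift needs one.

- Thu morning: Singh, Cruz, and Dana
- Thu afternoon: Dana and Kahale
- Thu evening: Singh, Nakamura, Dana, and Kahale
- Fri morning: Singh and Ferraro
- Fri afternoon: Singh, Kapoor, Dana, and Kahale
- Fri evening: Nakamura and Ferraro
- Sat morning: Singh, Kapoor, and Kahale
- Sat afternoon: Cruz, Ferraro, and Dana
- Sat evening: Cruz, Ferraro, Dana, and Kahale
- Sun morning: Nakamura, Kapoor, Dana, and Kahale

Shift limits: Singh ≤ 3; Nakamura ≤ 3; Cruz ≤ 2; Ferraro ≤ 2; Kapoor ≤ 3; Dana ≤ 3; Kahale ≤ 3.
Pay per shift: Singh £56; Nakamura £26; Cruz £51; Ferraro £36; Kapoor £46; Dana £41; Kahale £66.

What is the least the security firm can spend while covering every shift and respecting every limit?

£467

Fri evening can only be covered by Nakamura and Ferraro, so that assignment is forced.
Picking the cheapest available guard for each shift independently would cost £442, but that ignores the shift limits.
An optimal schedule: Thu morning→Dana+Cruz, Thu afternoon→Dana, Thu evening→Nakamura, Fri morning→Ferraro, Fri afternoon→Kapoor, Fri evening→Nakamura+Ferraro, Sat morning→Kapoor, Sat afternoon→Dana, Sat evening→Cruz, Sun morning→Nakamura.
Total: 41 + 51 + 41 + 26 + 36 + 46 + 26 + 36 + 46 + 41 + 51 + 26 = £467.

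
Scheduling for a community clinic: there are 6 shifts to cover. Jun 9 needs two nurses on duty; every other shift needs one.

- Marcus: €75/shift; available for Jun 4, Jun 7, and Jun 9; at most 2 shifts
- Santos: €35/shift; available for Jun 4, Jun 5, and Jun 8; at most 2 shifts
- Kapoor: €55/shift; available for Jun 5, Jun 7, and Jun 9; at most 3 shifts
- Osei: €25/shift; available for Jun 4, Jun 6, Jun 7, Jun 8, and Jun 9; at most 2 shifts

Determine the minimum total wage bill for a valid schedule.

€285

Jun 6 can only be covered by Osei, so that assignment is forced.
Picking the cheapest available nurse for each shift independently would cost €215, but that ignores the shift limits.
An optimal schedule: Jun 4→Santos, Jun 5→Kapoor, Jun 6→Osei, Jun 7→Kapoor, Jun 8→Santos, Jun 9→Osei+Kapoor.
Total: 35 + 55 + 25 + 55 + 35 + 25 + 55 = €285.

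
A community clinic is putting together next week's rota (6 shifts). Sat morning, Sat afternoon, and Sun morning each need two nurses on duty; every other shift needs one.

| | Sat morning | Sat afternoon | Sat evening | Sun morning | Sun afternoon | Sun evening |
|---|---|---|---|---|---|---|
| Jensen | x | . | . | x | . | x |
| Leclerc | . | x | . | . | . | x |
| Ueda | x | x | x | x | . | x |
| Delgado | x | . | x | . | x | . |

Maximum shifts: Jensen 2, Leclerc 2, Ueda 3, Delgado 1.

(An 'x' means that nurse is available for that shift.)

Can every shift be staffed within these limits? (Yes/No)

Shifts {Sat morning, Sat afternoon, Sat evening, Sun morning, Sun afternoon} need 8 worker-slots in total, but the nurses available for any of those shifts (Jensen, Leclerc, Ueda, and Delgado) can supply at most 7 among them. So no valid schedule exists.

No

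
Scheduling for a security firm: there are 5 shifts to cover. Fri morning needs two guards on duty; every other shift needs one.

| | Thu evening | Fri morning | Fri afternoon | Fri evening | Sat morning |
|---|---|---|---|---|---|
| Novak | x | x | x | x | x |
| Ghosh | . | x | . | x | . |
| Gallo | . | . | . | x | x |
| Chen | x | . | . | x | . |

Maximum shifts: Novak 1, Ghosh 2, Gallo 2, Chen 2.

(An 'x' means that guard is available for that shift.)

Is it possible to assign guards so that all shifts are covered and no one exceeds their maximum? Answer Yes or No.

Total capacity is 7 and 6 slots are needed, so capacity alone doesn't rule it out.
Shifts {Fri morning, Fri afternoon} need 3 worker-slots in total, but the guards available for any of those shifts (Novak and Ghosh) can supply at most 2 among them. So no valid schedule exists.

No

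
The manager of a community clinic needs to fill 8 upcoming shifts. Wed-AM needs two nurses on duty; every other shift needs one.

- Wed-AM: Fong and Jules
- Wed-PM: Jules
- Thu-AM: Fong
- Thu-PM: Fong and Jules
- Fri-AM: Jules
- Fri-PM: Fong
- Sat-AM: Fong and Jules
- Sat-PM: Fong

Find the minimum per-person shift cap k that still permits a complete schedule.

5

With 2 nurses and 9 worker-slots to fill, someone must work at least ⌈9/2⌉ = 5 shifts, so k ≥ 5.
k = 5 works: Wed-AM→Fong+Jules, Wed-PM→Jules, Thu-AM→Fong, Thu-PM→Fong, Fri-AM→Jules, Fri-PM→Fong, Sat-AM→Jules, Sat-PM→Fong.
Loads: Fong 5, Jules 4 — all ≤ 5.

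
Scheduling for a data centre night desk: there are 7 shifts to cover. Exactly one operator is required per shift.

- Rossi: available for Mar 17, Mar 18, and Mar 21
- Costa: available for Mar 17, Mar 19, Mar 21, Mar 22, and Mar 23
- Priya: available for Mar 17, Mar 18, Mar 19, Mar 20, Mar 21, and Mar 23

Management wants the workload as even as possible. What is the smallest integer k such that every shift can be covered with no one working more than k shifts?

3

With 3 operators and 7 worker-slots to fill, someone must work at least ⌈7/3⌉ = 3 shifts, so k ≥ 3.
k = 3 works: Mar 17→Rossi, Mar 18→Rossi, Mar 19→Costa, Mar 20→Priya, Mar 21→Rossi, Mar 22→Costa, Mar 23→Costa.
Loads: Rossi 3, Costa 3, Priya 1 — all ≤ 3.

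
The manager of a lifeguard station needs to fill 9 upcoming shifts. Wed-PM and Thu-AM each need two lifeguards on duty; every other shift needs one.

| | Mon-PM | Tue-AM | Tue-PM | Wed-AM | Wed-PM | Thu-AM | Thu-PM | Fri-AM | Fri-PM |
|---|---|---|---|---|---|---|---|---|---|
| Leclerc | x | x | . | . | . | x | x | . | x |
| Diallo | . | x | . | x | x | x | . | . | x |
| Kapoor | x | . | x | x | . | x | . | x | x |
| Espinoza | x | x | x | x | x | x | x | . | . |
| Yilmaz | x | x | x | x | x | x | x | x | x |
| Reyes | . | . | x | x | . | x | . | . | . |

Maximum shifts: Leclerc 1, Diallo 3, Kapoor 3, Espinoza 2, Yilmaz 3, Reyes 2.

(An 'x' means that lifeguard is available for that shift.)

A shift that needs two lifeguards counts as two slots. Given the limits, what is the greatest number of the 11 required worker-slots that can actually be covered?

Total capacity across all lifeguards is 1+3+3+2+3+2 = 14, and 11 slots are needed, so at most 11 can be filled.
An assignment achieving 11: Mon-PM→Kapoor, Tue-AM→Diallo, Tue-PM→Kapoor, Wed-AM→Espinoza, Wed-PM→Diallo+Espinoza, Thu-AM→Yilmaz+Reyes, Thu-PM→Leclerc, Fri-AM→Kapoor, Fri-PM→Diallo.
Loads: Leclerc 1/1, Diallo 3/3, Kapoor 3/3, Espinoza 2/2, Yilmaz 1/3, Reyes 1/2.

11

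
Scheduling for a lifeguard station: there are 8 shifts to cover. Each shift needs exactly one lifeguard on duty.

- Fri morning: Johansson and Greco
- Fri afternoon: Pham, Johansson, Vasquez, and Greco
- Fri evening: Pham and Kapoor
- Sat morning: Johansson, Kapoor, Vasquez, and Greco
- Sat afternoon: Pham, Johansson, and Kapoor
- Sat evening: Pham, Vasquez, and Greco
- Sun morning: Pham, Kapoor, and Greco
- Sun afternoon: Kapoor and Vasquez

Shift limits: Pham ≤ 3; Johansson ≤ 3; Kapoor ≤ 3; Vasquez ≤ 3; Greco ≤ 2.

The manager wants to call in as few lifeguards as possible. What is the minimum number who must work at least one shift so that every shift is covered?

8 slots to fill and no one can take more than 3, so at least ⌈8/3⌉ = 3 lifeguards are needed.
Pham, Johansson, and Kapoor alone can cover everything: Fri morning→Johansson, Fri afternoon→Pham, Fri evening→Pham, Sat morning→Johansson, Sat afternoon→Johansson, Sat evening→Pham, Sun morning→Kapoor, Sun afternoon→Kapoor.

3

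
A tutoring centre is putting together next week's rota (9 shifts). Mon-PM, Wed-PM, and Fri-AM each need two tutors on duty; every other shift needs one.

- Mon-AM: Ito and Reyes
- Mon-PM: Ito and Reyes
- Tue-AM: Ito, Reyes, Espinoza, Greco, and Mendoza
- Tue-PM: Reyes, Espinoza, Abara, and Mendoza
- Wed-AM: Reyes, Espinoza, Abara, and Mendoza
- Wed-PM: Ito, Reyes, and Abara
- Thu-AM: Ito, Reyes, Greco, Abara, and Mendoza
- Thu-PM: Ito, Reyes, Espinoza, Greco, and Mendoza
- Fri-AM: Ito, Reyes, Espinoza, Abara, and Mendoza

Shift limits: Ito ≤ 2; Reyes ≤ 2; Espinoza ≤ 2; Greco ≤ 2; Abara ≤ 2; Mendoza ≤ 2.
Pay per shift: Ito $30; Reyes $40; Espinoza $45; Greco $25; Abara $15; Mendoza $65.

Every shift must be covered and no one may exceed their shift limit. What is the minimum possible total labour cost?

Mon-PM can only be covered by Ito and Reyes, so that assignment is forced.
Picking the cheapest available tutor for each shift independently would cost $285, but that ignores the shift limits.
An optimal schedule: Mon-AM→Ito, Mon-PM→Ito+Reyes, Tue-AM→Greco, Tue-PM→Espinoza, Wed-AM→Espinoza, Wed-PM→Reyes+Abara, Thu-AM→Greco, Thu-PM→Mendoza, Fri-AM→Abara+Mendoza.
Total: 30 + 30 + 40 + 25 + 45 + 45 + 40 + 15 + 25 + 65 + 15 + 65 = $440.

$440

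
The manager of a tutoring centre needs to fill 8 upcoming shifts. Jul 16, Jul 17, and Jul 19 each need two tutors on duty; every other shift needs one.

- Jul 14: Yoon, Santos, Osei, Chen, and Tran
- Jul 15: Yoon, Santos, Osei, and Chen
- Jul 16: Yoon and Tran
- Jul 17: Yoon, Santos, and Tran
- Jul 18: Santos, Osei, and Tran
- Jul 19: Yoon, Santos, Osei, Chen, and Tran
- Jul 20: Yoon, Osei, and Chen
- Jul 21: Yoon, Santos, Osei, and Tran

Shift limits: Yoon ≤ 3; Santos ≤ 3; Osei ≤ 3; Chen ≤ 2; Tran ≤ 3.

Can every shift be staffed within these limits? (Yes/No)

Yes

Jul 16 can only be covered by Yoon and Tran, so that assignment is forced.
One valid schedule: Jul 14→Osei, Jul 15→Santos, Jul 16→Yoon+Tran, Jul 17→Yoon+Santos, Jul 18→Santos, Jul 19→Osei+Chen, Jul 20→Yoon, Jul 21→Osei.
Loads: Yoon 3/3, Santos 3/3, Osei 3/3, Chen 1/2, Tran 1/3 — all within limits.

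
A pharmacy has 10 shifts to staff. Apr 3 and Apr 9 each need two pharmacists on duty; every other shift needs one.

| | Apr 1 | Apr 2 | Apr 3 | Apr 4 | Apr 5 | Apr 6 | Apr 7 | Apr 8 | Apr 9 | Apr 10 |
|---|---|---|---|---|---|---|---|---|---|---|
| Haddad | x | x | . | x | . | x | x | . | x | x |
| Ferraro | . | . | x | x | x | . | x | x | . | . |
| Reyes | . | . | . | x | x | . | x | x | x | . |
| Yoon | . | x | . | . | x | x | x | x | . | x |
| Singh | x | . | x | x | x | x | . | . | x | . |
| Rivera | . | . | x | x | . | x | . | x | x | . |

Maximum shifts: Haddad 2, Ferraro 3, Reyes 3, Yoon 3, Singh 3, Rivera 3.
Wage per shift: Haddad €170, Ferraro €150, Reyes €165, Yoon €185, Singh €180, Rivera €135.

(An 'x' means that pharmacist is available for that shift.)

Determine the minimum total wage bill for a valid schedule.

€1870

Picking the cheapest available pharmacist for each shift independently would cost €1800, but that ignores the shift limits.
An optimal schedule: Apr 1→Singh, Apr 2→Haddad, Apr 3→Rivera+Ferraro, Apr 4→Reyes, Apr 5→Ferraro, Apr 6→Rivera, Apr 7→Ferraro, Apr 8→Reyes, Apr 9→Rivera+Reyes, Apr 10→Haddad.
Total: 180 + 170 + 135 + 150 + 165 + 150 + 135 + 150 + 165 + 135 + 165 + 170 = €1870.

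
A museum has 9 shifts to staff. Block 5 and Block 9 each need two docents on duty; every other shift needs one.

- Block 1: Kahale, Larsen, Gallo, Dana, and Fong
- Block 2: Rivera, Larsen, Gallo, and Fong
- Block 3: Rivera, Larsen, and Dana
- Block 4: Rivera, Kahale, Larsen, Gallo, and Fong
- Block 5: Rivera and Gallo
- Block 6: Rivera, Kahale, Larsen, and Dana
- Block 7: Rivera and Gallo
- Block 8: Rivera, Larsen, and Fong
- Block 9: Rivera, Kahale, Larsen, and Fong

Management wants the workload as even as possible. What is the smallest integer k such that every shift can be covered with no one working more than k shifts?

2

With 6 docents and 11 worker-slots to fill, someone must work at least ⌈11/6⌉ = 2 shifts, so k ≥ 2.
k = 2 works: Block 1→Dana, Block 2→Gallo, Block 3→Larsen, Block 4→Fong, Block 5→Rivera+Gallo, Block 6→Kahale, Block 7→Rivera, Block 8→Larsen, Block 9→Kahale+Fong.
Loads: Rivera 2, Kahale 2, Larsen 2, Gallo 2, Dana 1, Fong 2 — all ≤ 2.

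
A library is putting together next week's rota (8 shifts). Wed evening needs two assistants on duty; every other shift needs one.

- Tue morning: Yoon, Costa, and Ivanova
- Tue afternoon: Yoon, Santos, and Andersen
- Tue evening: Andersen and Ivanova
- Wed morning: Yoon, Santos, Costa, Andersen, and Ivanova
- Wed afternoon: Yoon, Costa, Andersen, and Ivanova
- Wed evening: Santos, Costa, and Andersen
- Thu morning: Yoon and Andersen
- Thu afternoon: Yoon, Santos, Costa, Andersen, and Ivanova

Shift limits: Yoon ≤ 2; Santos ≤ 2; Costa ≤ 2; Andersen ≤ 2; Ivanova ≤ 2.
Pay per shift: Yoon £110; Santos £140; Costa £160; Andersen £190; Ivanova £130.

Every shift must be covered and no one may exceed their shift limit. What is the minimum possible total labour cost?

Picking the cheapest available assistant for each shift independently would cost £1090, but that ignores the shift limits.
An optimal schedule: Tue morning→Yoon, Tue afternoon→Santos, Tue evening→Ivanova, Wed morning→Costa, Wed afternoon→Ivanova, Wed evening→Santos+Costa, Thu morning→Yoon, Thu afternoon→Andersen.
Total: 110 + 140 + 130 + 160 + 130 + 140 + 160 + 110 + 190 = £1270.

£1270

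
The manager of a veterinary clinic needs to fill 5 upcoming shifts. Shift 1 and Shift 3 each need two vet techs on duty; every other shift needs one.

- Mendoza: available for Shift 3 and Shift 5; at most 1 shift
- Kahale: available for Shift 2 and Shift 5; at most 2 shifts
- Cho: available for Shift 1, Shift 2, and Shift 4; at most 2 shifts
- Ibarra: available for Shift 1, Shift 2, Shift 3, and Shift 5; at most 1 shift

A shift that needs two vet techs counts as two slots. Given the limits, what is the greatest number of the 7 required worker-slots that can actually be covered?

Total capacity across all vet techs is 1+2+2+1 = 6, and 7 slots are needed, so at most 6 can be filled.
An assignment achieving 6: Shift 1→Cho+Ibarra, Shift 2→Kahale, Shift 3→Mendoza, Shift 4→Cho, Shift 5→Kahale.
Loads: Mendoza 1/1, Kahale 2/2, Cho 2/2, Ibarra 1/1.

6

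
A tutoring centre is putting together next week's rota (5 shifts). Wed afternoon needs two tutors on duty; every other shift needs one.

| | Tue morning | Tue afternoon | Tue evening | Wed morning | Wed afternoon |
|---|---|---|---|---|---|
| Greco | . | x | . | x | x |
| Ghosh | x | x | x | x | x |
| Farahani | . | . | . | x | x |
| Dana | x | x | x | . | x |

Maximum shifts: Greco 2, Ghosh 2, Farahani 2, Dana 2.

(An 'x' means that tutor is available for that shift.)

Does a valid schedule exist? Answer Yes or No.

One valid schedule: Tue morning→Ghosh, Tue afternoon→Greco, Tue evening→Ghosh, Wed morning→Greco, Wed afternoon→Farahani+Dana.
Loads: Greco 2/2, Ghosh 2/2, Farahani 1/2, Dana 1/2 — all within limits.

Yes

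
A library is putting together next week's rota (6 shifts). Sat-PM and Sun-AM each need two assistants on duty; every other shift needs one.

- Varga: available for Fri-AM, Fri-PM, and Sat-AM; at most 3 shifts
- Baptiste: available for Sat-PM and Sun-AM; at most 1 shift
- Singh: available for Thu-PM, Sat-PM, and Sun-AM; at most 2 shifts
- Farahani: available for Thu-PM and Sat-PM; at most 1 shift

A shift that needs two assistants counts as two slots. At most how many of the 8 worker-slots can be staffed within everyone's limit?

Total capacity across all assistants is 3+1+2+1 = 7, and 8 slots are needed, so at most 7 can be filled.
An assignment achieving 7: Thu-PM→Singh, Fri-AM→Varga, Fri-PM→Varga, Sat-AM→Varga, Sat-PM→Farahani, Sun-AM→Baptiste+Singh.
Loads: Varga 3/3, Baptiste 1/1, Singh 2/2, Farahani 1/1.

7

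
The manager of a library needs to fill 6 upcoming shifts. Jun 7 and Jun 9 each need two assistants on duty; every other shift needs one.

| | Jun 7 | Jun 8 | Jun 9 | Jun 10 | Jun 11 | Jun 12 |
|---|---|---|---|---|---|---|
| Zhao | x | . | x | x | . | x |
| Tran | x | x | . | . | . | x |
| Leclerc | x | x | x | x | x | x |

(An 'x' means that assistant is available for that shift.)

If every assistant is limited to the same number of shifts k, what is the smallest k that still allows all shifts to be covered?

3

With 3 assistants and 8 worker-slots to fill, someone must work at least ⌈8/3⌉ = 3 shifts, so k ≥ 3.
k = 3 works: Jun 7→Zhao+Tran, Jun 8→Tran, Jun 9→Zhao+Leclerc, Jun 10→Zhao, Jun 11→Leclerc, Jun 12→Tran.
Loads: Zhao 3, Tran 3, Leclerc 2 — all ≤ 3.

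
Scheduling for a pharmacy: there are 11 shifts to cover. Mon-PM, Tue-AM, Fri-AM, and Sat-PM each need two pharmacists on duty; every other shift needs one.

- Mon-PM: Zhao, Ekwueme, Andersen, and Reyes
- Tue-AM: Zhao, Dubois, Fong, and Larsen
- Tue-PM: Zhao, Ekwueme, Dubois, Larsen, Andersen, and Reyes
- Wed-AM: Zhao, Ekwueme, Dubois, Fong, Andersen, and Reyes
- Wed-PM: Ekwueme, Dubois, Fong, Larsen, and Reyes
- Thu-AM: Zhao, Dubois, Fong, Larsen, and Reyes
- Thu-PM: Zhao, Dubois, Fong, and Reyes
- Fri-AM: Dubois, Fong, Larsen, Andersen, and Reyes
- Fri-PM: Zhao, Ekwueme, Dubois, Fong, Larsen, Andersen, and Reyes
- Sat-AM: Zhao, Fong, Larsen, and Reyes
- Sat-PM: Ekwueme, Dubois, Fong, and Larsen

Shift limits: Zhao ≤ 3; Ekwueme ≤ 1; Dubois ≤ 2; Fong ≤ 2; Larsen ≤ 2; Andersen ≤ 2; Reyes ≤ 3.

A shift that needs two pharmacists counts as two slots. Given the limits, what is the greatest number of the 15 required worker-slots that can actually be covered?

Total capacity across all pharmacists is 3+1+2+2+2+2+3 = 15, and 15 slots are needed, so at most 15 can be filled.
An assignment achieving 15: Mon-PM→Zhao+Ekwueme, Tue-AM→Zhao+Dubois, Tue-PM→Andersen, Wed-AM→Reyes, Wed-PM→Larsen, Thu-AM→Larsen, Thu-PM→Zhao, Fri-AM→Andersen+Reyes, Fri-PM→Reyes, Sat-AM→Fong, Sat-PM→Dubois+Fong.
Loads: Zhao 3/3, Ekwueme 1/1, Dubois 2/2, Fong 2/2, Larsen 2/2, Andersen 2/2, Reyes 3/3.

15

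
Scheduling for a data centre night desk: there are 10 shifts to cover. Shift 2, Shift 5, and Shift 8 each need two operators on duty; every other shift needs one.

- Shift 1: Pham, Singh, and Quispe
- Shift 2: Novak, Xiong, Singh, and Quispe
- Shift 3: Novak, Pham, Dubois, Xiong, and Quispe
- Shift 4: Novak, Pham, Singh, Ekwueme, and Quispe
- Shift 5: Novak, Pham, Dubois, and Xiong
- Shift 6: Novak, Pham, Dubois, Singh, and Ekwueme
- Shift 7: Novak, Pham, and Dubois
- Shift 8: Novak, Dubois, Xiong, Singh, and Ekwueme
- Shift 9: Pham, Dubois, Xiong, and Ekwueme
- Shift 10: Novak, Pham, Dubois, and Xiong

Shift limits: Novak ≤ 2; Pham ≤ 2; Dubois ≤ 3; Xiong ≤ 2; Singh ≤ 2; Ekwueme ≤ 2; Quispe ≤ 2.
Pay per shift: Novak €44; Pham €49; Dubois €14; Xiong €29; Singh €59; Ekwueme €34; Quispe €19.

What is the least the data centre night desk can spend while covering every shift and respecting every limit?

€392

Picking the cheapest available operator for each shift independently would cost €242, but that ignores the shift limits.
An optimal schedule: Shift 1→Quispe, Shift 2→Xiong+Novak, Shift 3→Quispe, Shift 4→Ekwueme, Shift 5→Xiong+Pham, Shift 6→Pham, Shift 7→Dubois, Shift 8→Ekwueme+Novak, Shift 9→Dubois, Shift 10→Dubois.
Total: 19 + 29 + 44 + 19 + 34 + 29 + 49 + 49 + 14 + 34 + 44 + 14 + 14 = €392.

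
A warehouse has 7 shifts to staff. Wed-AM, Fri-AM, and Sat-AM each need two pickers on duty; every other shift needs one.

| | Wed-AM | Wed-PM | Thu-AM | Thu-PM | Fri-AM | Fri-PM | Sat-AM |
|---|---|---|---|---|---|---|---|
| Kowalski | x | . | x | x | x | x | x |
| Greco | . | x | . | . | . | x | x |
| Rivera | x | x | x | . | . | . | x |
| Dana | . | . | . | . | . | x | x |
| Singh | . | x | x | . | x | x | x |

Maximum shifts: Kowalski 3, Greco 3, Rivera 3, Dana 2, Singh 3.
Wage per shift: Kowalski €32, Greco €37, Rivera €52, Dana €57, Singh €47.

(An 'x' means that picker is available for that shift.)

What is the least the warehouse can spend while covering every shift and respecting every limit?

Wed-AM can only be covered by Kowalski and Rivera, so that assignment is forced.
Thu-PM can only be covered by Kowalski, so that assignment is forced.
Fri-AM can only be covered by Kowalski and Singh, so that assignment is forced.
Picking the cheapest available picker for each shift independently would cost €365, but that ignores the shift limits.
An optimal schedule: Wed-AM→Kowalski+Rivera, Wed-PM→Greco, Thu-AM→Singh, Thu-PM→Kowalski, Fri-AM→Kowalski+Singh, Fri-PM→Greco, Sat-AM→Greco+Singh.
Total: 32 + 52 + 37 + 47 + 32 + 32 + 47 + 37 + 37 + 47 = €400.

€400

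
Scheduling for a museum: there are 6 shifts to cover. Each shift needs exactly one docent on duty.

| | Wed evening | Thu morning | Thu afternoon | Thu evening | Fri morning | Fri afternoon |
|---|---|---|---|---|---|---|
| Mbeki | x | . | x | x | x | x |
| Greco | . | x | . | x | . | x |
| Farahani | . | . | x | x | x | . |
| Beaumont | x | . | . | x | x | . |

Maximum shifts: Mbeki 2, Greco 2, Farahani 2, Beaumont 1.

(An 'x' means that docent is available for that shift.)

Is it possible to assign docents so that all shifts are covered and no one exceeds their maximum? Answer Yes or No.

Thu morning can only be covered by Greco, so that assignment is forced.
One valid schedule: Wed evening→Mbeki, Thu morning→Greco, Thu afternoon→Mbeki, Thu evening→Farahani, Fri morning→Farahani, Fri afternoon→Greco.
Loads: Mbeki 2/2, Greco 2/2, Farahani 2/2, Beaumont 0/1 — all within limits.

Yes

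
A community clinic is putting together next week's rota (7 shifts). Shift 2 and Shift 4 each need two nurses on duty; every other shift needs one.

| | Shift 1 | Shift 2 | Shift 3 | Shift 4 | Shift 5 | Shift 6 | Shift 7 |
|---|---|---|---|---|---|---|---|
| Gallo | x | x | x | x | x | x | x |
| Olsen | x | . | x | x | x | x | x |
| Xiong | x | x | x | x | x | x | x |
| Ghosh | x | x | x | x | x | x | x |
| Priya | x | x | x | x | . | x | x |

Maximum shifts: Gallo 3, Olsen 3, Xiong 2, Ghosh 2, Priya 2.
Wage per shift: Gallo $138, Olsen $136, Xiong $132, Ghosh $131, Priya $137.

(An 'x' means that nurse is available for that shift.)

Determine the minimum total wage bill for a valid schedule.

$1208

Picking the cheapest available nurse for each shift independently would cost $1181, but that ignores the shift limits.
An optimal schedule: Shift 1→Ghosh, Shift 2→Xiong+Priya, Shift 3→Xiong, Shift 4→Olsen+Priya, Shift 5→Ghosh, Shift 6→Olsen, Shift 7→Olsen.
Total: 131 + 132 + 137 + 132 + 136 + 137 + 131 + 136 + 136 = $1208.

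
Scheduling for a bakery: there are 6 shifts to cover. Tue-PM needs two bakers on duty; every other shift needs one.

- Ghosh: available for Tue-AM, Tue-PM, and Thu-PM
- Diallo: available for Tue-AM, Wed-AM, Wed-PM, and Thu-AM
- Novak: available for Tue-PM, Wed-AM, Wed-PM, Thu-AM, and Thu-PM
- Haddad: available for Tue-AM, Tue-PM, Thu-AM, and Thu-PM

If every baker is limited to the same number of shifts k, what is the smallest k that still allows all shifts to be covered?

2

With 4 bakers and 7 worker-slots to fill, someone must work at least ⌈7/4⌉ = 2 shifts, so k ≥ 2.
k = 2 works: Tue-AM→Ghosh, Tue-PM→Ghosh+Novak, Wed-AM→Diallo, Wed-PM→Diallo, Thu-AM→Novak, Thu-PM→Haddad.
Loads: Ghosh 2, Diallo 2, Novak 2, Haddad 1 — all ≤ 2.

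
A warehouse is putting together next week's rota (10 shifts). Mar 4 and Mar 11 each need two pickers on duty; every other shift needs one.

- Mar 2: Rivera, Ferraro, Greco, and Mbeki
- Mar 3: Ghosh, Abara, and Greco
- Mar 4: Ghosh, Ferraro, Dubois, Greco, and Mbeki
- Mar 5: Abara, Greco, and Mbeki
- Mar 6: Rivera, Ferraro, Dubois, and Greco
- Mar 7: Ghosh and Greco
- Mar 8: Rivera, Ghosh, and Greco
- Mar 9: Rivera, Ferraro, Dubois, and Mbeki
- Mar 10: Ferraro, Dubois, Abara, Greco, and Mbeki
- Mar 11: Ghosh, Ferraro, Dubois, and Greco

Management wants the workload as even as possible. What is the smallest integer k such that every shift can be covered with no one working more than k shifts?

2

With 7 pickers and 12 worker-slots to fill, someone must work at least ⌈12/7⌉ = 2 shifts, so k ≥ 2.
k = 2 works: Mar 2→Rivera, Mar 3→Ghosh, Mar 4→Greco+Mbeki, Mar 5→Abara, Mar 6→Ferraro, Mar 7→Ghosh, Mar 8→Rivera, Mar 9→Ferraro, Mar 10→Dubois, Mar 11→Dubois+Greco.
Loads: Rivera 2, Ghosh 2, Ferraro 2, Dubois 2, Abara 1, Greco 2, Mbeki 1 — all ≤ 2.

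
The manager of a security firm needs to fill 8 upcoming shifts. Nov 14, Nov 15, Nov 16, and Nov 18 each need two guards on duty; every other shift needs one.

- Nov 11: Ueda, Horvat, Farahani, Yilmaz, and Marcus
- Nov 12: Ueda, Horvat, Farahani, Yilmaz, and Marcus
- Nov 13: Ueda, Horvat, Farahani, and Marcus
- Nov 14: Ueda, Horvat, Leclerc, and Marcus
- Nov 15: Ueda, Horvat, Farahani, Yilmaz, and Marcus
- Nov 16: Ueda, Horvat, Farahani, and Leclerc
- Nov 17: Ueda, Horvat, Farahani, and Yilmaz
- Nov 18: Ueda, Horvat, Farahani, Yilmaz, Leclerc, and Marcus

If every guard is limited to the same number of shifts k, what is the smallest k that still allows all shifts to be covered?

2

With 6 guards and 12 worker-slots to fill, someone must work at least ⌈12/6⌉ = 2 shifts, so k ≥ 2.
k = 2 works: Nov 11→Horvat, Nov 12→Horvat, Nov 13→Ueda, Nov 14→Leclerc+Marcus, Nov 15→Farahani+Yilmaz, Nov 16→Farahani+Leclerc, Nov 17→Ueda, Nov 18→Yilmaz+Marcus.
Loads: Ueda 2, Horvat 2, Farahani 2, Yilmaz 2, Leclerc 2, Marcus 2 — all ≤ 2.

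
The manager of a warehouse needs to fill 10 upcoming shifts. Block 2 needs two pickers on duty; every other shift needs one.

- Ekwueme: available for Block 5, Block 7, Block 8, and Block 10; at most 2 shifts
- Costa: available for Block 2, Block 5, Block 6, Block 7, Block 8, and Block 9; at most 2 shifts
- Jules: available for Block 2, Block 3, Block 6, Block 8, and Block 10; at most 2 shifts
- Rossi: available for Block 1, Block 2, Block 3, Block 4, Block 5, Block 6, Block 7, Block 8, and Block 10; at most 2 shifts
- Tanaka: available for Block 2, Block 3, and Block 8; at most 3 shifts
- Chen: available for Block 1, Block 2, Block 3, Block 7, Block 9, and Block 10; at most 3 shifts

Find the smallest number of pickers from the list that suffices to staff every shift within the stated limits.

5

11 slots to fill and no one can take more than 3, so at least ⌈11/3⌉ = 4 pickers are needed.
Any 4 pickers together have capacity at most 3+3+2+2 = 10 < 11 slots, so 4 can never suffice.
Ekwueme, Costa, Jules, Rossi, and Tanaka alone can cover everything: Block 1→Rossi, Block 2→Jules+Tanaka, Block 3→Tanaka, Block 4→Rossi, Block 5→Ekwueme, Block 6→Costa, Block 7→Ekwueme, Block 8→Tanaka, Block 9→Costa, Block 10→Jules.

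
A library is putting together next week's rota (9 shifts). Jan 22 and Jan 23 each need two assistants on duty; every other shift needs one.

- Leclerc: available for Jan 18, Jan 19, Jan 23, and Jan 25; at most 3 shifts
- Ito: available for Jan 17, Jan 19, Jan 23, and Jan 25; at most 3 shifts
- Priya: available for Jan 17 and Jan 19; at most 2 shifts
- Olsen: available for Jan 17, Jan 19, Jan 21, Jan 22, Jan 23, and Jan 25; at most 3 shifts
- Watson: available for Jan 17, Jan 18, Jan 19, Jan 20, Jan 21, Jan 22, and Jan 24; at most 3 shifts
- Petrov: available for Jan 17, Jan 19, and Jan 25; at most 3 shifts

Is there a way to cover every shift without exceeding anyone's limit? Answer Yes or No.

Jan 20 can only be covered by Watson, so that assignment is forced.
Jan 22 can only be covered by Olsen and Watson, so that assignment is forced.
Jan 24 can only be covered by Watson, so that assignment is forced.
One valid schedule: Jan 17→Ito, Jan 18→Leclerc, Jan 19→Ito, Jan 20→Watson, Jan 21→Olsen, Jan 22→Olsen+Watson, Jan 23→Leclerc+Ito, Jan 24→Watson, Jan 25→Leclerc.
Loads: Leclerc 3/3, Ito 3/3, Priya 0/2, Olsen 2/3, Watson 3/3, Petrov 0/3 — all within limits.

Yes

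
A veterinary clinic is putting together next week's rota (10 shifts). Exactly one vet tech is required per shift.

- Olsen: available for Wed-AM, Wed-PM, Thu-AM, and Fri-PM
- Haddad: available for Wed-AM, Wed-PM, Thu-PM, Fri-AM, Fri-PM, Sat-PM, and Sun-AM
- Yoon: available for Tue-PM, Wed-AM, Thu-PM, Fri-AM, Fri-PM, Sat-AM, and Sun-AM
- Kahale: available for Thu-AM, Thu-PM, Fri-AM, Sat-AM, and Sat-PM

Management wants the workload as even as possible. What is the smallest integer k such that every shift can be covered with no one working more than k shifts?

With 4 vet techs and 10 worker-slots to fill, someone must work at least ⌈10/4⌉ = 3 shifts, so k ≥ 3.
k = 3 works: Tue-PM→Yoon, Wed-AM→Olsen, Wed-PM→Olsen, Thu-AM→Olsen, Thu-PM→Haddad, Fri-AM→Kahale, Fri-PM→Yoon, Sat-AM→Yoon, Sat-PM→Haddad, Sun-AM→Haddad.
Loads: Olsen 3, Haddad 3, Yoon 3, Kahale 1 — all ≤ 3.

3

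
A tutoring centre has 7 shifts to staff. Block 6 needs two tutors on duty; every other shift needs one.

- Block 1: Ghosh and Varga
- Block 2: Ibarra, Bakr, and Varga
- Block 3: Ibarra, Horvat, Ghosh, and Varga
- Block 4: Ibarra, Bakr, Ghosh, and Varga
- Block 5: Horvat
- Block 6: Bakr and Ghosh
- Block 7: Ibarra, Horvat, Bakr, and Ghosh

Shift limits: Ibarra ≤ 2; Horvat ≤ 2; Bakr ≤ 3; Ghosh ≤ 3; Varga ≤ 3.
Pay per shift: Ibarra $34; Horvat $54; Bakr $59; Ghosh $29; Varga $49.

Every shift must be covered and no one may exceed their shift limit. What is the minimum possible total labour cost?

$317

Block 5 can only be covered by Horvat, so that assignment is forced.
Block 6 can only be covered by Bakr and Ghosh, so that assignment is forced.
Picking the cheapest available tutor for each shift independently would cost $292, but that ignores the shift limits.
An optimal schedule: Block 1→Ghosh, Block 2→Ibarra, Block 3→Ghosh, Block 4→Varga, Block 5→Horvat, Block 6→Ghosh+Bakr, Block 7→Ibarra.
Total: 29 + 34 + 29 + 49 + 54 + 29 + 59 + 34 = $317.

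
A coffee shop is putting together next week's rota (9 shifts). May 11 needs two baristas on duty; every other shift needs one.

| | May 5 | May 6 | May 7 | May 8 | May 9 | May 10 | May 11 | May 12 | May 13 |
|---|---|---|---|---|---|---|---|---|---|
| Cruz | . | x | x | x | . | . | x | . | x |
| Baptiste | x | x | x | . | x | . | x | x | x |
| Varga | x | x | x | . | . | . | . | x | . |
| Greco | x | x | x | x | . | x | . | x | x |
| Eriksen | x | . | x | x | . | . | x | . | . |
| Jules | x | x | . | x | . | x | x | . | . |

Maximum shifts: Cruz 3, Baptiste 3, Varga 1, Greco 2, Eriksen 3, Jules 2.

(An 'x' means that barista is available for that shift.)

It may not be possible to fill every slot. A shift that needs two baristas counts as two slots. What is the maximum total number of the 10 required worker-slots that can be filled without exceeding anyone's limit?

10

Total capacity across all baristas is 3+3+1+2+3+2 = 14, and 10 slots are needed, so at most 10 can be filled.
An assignment achieving 10: May 5→Varga, May 6→Greco, May 7→Eriksen, May 8→Cruz, May 9→Baptiste, May 10→Greco, May 11→Cruz+Baptiste, May 12→Baptiste, May 13→Cruz.
Loads: Cruz 3/3, Baptiste 3/3, Varga 1/1, Greco 2/2, Eriksen 1/3, Jules 0/2.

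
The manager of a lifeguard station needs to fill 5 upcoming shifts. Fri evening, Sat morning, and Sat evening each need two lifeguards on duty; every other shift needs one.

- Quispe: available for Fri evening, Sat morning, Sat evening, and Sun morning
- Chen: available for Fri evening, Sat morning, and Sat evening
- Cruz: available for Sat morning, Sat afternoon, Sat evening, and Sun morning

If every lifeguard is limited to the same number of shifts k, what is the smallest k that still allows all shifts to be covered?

With 3 lifeguards and 8 worker-slots to fill, someone must work at least ⌈8/3⌉ = 3 shifts, so k ≥ 3.
k = 3 works: Fri evening→Quispe+Chen, Sat morning→Quispe+Chen, Sat afternoon→Cruz, Sat evening→Chen+Cruz, Sun morning→Quispe.
Loads: Quispe 3, Chen 3, Cruz 2 — all ≤ 3.

3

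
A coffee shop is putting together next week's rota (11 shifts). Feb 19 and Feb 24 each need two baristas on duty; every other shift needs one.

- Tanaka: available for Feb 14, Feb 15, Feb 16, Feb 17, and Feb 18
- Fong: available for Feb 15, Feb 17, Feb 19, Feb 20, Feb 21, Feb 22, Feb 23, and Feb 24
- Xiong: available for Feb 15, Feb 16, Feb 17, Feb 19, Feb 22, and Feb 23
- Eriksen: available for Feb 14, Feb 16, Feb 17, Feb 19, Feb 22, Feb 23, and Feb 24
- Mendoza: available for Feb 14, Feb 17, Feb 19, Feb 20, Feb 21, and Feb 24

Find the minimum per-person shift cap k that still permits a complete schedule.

With 5 baristas and 13 worker-slots to fill, someone must work at least ⌈13/5⌉ = 3 shifts, so k ≥ 3.
k = 3 works: Feb 14→Tanaka, Feb 15→Tanaka, Feb 16→Xiong, Feb 17→Xiong, Feb 18→Tanaka, Feb 19→Eriksen+Mendoza, Feb 20→Fong, Feb 21→Fong, Feb 22→Fong, Feb 23→Xiong, Feb 24→Eriksen+Mendoza.
Loads: Tanaka 3, Fong 3, Xiong 3, Eriksen 2, Mendoza 2 — all ≤ 3.

3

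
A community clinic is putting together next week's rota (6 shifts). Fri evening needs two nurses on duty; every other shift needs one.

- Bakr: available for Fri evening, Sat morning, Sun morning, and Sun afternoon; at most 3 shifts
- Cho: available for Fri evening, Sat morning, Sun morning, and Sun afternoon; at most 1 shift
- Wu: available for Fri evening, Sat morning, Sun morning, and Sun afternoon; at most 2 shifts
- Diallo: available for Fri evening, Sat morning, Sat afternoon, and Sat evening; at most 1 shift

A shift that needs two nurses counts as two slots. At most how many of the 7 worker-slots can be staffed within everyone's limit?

Total capacity across all nurses is 3+1+2+1 = 7, and 7 slots are needed, so at most 7 can be filled.
Shifts {Sat afternoon, Sat evening} need 2 slots but only Diallo are available for them, supplying at most 1 — so at least 1 slot must go unfilled.
An assignment achieving 6: Fri evening→Bakr+Cho, Sat morning→Wu, Sat afternoon→Diallo, Sun morning→Bakr, Sun afternoon→Bakr.
Loads: Bakr 3/3, Cho 1/1, Wu 1/2, Diallo 1/1.

6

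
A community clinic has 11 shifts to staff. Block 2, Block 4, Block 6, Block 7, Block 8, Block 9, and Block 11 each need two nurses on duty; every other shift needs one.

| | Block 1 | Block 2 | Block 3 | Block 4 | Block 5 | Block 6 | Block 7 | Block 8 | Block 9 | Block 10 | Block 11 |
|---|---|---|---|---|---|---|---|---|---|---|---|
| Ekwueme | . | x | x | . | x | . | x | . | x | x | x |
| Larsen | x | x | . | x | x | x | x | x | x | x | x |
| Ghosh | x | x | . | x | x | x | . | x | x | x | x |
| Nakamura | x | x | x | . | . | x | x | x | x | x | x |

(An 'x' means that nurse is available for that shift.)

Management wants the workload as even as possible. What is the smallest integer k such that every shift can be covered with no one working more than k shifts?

5

With 4 nurses and 18 worker-slots to fill, someone must work at least ⌈18/4⌉ = 5 shifts, so k ≥ 5.
k = 5 works: Block 1→Larsen, Block 2→Ekwueme+Nakamura, Block 3→Ekwueme, Block 4→Larsen+Ghosh, Block 5→Ekwueme, Block 6→Larsen+Ghosh, Block 7→Ekwueme+Larsen, Block 8→Larsen+Ghosh, Block 9→Ghosh+Nakamura, Block 10→Ekwueme, Block 11→Ghosh+Nakamura.
Loads: Ekwueme 5, Larsen 5, Ghosh 5, Nakamura 3 — all ≤ 5.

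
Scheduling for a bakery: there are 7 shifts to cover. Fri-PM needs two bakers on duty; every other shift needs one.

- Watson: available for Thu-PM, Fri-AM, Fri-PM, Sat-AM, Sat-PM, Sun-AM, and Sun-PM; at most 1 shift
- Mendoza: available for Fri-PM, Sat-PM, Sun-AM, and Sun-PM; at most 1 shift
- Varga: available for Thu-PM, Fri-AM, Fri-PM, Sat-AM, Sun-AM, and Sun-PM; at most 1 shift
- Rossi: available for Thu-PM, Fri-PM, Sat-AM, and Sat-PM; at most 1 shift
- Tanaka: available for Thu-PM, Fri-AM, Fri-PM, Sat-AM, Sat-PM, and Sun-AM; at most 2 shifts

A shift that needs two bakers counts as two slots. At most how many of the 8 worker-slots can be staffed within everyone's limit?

Total capacity across all bakers is 1+1+1+1+2 = 6, and 8 slots are needed, so at most 6 can be filled.
An assignment achieving 6: Thu-PM→Varga, Fri-AM→Watson, Sat-AM→Rossi, Sat-PM→Tanaka, Sun-AM→Tanaka, Sun-PM→Mendoza.
Loads: Watson 1/1, Mendoza 1/1, Varga 1/1, Rossi 1/1, Tanaka 2/2.

6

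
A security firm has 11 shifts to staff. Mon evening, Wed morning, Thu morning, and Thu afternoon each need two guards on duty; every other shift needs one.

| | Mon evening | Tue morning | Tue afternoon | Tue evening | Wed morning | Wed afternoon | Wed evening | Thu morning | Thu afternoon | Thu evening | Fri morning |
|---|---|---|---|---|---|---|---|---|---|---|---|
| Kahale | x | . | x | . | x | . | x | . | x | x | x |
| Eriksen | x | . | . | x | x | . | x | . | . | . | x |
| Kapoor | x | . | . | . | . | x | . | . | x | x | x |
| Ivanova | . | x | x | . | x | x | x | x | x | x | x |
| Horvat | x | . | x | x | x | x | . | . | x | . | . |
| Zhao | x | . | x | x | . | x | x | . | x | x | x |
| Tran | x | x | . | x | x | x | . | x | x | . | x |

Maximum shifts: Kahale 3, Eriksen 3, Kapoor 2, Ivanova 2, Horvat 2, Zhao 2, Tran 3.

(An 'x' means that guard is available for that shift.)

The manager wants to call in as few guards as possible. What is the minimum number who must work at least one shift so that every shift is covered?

15 slots to fill and no one can take more than 3, so at least ⌈15/3⌉ = 5 guards are needed.
Any 5 guards together have capacity at most 3+3+3+2+2 = 13 < 15 slots, so 5 can never suffice.
Kahale, Eriksen, Kapoor, Ivanova, Horvat, and Tran alone can cover everything: Mon evening→Eriksen+Kapoor, Tue morning→Ivanova, Tue afternoon→Kahale, Tue evening→Eriksen, Wed morning→Horvat+Tran, Wed afternoon→Kapoor, Wed evening→Kahale, Thu morning→Ivanova+Tran, Thu afternoon→Horvat+Tran, Thu evening→Kahale, Fri morning→Eriksen.

6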